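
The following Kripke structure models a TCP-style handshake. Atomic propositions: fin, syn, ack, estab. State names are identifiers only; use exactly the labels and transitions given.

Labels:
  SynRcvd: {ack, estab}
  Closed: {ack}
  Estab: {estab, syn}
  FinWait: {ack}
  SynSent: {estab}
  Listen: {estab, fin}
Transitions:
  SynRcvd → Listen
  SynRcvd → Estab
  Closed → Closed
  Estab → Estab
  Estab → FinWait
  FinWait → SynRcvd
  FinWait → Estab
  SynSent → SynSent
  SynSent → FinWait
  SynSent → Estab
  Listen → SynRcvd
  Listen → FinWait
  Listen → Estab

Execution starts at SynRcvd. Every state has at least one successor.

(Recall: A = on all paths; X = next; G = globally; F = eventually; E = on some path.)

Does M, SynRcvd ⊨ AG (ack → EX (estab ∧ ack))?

States satisfying ack → EX (estab ∧ ack): {Estab, FinWait, SynSent, Listen}.
States satisfying AG (ack → EX (estab ∧ ack)): ∅.
SynRcvd is reachable from SynRcvd and violates ack → EX (estab ∧ ack), so AG fails at SynRcvd.
SynRcvd ∉ Sat(AG (ack → EX (estab ∧ ack))).

Violated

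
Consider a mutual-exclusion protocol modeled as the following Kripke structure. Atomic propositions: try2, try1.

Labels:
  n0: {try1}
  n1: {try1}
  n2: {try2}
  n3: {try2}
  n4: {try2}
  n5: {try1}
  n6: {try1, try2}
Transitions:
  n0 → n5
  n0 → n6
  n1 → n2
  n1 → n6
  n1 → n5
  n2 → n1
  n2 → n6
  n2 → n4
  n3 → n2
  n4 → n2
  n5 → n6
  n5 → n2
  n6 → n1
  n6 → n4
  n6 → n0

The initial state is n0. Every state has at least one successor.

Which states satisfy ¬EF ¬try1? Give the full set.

States satisfying ¬try1: {n2, n3, n4}.
States satisfying EF ¬try1: {n0, n1, n2, n3, n4, n5, n6}.
States satisfying ¬EF ¬try1: ∅.

none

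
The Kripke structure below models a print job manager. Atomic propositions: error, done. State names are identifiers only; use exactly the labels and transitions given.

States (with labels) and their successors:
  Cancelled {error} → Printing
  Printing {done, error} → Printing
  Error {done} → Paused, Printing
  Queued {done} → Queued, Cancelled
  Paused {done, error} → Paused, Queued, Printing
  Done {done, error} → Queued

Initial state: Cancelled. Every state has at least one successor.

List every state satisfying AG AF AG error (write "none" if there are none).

States satisfying AF AG error: {Cancelled, Printing}.
States satisfying AG AF AG error: {Cancelled, Printing}.

{Cancelled, Printing}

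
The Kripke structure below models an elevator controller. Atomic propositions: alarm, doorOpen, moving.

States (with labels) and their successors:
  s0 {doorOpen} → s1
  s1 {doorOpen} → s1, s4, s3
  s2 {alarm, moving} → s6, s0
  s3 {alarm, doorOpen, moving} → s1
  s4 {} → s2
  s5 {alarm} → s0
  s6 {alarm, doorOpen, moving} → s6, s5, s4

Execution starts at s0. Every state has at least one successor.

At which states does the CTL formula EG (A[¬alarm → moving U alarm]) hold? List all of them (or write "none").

{s2, s6}

States satisfying A[¬alarm → moving U alarm]: {s2, s3, s5, s6}.
States satisfying EG (A[¬alarm → moving U alarm]): {s2, s6}.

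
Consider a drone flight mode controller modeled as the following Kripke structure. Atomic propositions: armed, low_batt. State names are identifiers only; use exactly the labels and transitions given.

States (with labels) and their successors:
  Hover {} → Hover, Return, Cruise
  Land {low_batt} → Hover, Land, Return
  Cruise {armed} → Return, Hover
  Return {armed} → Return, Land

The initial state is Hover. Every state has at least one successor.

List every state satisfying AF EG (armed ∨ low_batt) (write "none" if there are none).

States satisfying EG (armed ∨ low_batt): {Land, Cruise, Return}.
States satisfying AF EG (armed ∨ low_batt): {Land, Cruise, Return}.

{Land, Cruise, Return}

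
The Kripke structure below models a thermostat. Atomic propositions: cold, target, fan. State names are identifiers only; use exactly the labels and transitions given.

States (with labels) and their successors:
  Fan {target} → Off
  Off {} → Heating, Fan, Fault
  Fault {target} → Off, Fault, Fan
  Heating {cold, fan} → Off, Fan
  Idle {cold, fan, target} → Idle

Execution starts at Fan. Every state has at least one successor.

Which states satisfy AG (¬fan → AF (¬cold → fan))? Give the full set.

States satisfying ¬fan → AF (¬cold → fan): {Heating, Idle}.
States satisfying AG (¬fan → AF (¬cold → fan)): {Idle}.

{Idle}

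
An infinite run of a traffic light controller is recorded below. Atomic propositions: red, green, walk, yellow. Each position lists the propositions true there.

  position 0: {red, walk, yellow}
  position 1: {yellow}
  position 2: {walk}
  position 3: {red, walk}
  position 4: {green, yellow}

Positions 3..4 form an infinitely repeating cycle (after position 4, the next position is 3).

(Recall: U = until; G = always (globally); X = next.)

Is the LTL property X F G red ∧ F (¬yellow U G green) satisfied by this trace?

Does not hold

The position after 0 is 1; F G red is false there.
¬yellow U G green is false at every position 0..4, so it never becomes true and F (¬yellow U G green) fails.
At position 0: X F G red is false; F (¬yellow U G green) is false; so X F G red ∧ F (¬yellow U G green) is false.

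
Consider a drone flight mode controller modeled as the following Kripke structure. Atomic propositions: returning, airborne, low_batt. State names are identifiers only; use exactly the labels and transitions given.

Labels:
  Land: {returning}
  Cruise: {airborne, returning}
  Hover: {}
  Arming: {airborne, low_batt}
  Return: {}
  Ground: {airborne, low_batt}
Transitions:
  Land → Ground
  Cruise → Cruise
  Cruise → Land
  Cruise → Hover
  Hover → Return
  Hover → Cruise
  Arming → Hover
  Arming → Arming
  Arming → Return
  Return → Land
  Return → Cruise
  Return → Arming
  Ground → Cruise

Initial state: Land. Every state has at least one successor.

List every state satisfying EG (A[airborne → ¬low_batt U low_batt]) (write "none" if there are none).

{Arming}

States satisfying A[airborne → ¬low_batt U low_batt]: {Land, Arming, Ground}.
States satisfying EG (A[airborne → ¬low_batt U low_batt]): {Arming}.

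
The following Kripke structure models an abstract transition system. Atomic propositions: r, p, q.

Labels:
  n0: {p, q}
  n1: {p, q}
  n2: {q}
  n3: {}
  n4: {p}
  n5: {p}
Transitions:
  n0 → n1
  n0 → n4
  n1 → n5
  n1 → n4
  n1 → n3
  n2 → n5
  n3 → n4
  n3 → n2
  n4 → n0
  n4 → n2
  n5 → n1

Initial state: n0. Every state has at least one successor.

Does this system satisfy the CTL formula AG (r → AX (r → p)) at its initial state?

States satisfying r → AX (r → p): {n0, n1, n2, n3, n4, n5}.
States satisfying AG (r → AX (r → p)): {n0, n1, n2, n3, n4, n5}.
Every state reachable from n0 satisfies r → AX (r → p).
n0 ∈ Sat(AG (r → AX (r → p))).

Satisfied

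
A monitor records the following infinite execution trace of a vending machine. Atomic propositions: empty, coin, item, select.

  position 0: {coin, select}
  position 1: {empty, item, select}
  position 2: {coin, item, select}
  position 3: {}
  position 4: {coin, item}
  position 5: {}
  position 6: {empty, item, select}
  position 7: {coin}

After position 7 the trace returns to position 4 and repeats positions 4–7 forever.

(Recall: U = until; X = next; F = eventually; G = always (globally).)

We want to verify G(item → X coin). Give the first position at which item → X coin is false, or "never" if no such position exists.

2

Check item → X coin at each position in order: 0 ✓, 1 ✓.
At position 2 the labels are {coin, item, select} and the next position 3 has {}, so item → X coin is false there. This is the first violation.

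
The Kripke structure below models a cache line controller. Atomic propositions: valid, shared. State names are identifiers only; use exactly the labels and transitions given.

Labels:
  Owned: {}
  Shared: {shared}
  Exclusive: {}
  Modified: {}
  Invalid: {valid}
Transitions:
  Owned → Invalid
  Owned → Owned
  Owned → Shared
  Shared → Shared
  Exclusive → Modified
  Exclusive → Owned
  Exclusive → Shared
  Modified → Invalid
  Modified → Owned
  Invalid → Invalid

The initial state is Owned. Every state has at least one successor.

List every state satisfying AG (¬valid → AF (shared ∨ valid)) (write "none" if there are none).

{Shared, Invalid}

States satisfying ¬valid → AF (shared ∨ valid): {Shared, Invalid}.
States satisfying AG (¬valid → AF (shared ∨ valid)): {Shared, Invalid}.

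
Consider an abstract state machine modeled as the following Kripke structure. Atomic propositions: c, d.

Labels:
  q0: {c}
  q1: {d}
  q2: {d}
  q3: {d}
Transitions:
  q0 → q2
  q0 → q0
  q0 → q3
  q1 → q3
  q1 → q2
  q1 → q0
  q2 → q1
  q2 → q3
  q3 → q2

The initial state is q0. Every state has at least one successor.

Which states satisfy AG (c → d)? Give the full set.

States satisfying c → d: {q1, q2, q3}.
States satisfying AG (c → d): ∅.

none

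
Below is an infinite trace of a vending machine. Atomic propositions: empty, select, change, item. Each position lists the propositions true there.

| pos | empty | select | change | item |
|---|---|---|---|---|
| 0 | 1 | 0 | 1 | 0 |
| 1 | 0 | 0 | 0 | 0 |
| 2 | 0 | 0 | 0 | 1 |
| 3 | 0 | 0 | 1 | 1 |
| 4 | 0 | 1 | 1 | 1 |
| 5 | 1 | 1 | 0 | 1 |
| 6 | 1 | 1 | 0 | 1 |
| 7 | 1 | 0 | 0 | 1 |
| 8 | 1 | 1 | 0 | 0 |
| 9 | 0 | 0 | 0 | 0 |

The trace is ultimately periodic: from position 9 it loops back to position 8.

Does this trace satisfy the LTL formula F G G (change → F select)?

Holds

G G (change → F select) holds at position 0, which is reachable from 0, so F G G (change → F select) holds.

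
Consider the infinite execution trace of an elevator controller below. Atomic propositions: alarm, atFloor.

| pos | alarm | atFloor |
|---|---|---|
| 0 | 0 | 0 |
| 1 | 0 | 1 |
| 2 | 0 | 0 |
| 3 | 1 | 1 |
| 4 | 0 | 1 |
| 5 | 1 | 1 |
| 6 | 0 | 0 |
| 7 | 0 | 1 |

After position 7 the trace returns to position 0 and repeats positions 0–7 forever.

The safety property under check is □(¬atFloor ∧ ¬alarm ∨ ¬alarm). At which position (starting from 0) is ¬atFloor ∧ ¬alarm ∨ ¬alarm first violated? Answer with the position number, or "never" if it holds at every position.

3

Check ¬atFloor ∧ ¬alarm ∨ ¬alarm at each position in order: 0 ✓, 1 ✓, 2 ✓.
At position 3 the labels are {alarm, atFloor}, so ¬atFloor ∧ ¬alarm ∨ ¬alarm is false there. This is the first violation.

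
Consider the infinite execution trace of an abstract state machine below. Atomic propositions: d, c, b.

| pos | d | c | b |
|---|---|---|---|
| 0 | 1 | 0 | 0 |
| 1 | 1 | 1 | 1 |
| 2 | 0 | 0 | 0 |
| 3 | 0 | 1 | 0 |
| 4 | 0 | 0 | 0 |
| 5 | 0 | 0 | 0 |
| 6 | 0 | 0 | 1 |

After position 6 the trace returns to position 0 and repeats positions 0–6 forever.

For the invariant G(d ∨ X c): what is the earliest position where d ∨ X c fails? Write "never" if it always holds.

3

Check d ∨ X c at each position in order: 0 ✓, 1 ✓, 2 ✓.
At position 3 the labels are {c} and the next position 4 has {}, so d ∨ X c is false there. This is the first violation.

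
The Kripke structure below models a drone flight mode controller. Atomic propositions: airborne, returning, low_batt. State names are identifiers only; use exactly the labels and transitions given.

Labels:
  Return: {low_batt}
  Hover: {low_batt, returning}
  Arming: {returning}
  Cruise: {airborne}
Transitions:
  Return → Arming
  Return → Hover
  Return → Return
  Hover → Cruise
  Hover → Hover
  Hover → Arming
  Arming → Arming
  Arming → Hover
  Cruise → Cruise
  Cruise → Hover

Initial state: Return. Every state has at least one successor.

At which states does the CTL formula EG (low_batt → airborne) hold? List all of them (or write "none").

{Arming, Cruise}

States satisfying low_batt → airborne: {Arming, Cruise}.
States satisfying EG (low_batt → airborne): {Arming, Cruise}.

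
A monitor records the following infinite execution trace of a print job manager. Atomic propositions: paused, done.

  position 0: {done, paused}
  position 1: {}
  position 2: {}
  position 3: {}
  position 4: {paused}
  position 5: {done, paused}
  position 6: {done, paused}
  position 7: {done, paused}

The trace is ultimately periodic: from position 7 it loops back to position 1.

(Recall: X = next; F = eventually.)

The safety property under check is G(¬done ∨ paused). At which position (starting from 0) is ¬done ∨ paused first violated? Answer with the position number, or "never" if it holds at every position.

¬done ∨ paused holds at every position 0..7, and those are all the positions the trace ever visits, so the invariant G(¬done ∨ paused) is never violated.

never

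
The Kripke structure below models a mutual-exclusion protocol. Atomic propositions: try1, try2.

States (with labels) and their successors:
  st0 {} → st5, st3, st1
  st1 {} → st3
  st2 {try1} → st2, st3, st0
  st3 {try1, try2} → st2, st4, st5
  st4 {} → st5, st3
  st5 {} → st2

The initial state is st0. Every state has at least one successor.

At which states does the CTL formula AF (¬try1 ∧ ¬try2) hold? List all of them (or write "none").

States satisfying ¬try1 ∧ ¬try2: {st0, st1, st4, st5}.
States satisfying AF (¬try1 ∧ ¬try2): {st0, st1, st4, st5}.

{st0, st1, st4, st5}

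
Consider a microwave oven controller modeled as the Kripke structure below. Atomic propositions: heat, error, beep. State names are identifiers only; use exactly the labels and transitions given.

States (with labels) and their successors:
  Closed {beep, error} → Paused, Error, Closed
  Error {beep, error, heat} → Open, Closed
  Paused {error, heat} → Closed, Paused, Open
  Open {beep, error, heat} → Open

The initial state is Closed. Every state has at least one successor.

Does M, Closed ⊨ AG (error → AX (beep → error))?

States satisfying error → AX (beep → error): {Closed, Error, Paused, Open}.
States satisfying AG (error → AX (beep → error)): {Closed, Error, Paused, Open}.
Every state reachable from Closed satisfies error → AX (beep → error).
Closed ∈ Sat(AG (error → AX (beep → error))).

Satisfied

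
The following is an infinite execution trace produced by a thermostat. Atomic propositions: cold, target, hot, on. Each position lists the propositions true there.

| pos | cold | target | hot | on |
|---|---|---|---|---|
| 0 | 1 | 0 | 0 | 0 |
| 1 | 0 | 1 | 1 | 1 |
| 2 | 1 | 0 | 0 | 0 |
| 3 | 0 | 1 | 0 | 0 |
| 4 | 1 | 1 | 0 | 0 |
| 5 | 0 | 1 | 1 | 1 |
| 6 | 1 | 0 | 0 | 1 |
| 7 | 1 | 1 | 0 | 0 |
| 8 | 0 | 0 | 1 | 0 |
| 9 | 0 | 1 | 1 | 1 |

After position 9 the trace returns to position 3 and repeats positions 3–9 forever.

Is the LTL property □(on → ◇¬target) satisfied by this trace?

Holds

on → ◇¬target holds at every position 0..9, and those are all positions ever visited, so □(on → ◇¬target) holds.
Positions where on holds: 1, 5, 6, 9.
Check ◇¬target at each: 1→ok, 5→ok, 6→ok, 9→ok.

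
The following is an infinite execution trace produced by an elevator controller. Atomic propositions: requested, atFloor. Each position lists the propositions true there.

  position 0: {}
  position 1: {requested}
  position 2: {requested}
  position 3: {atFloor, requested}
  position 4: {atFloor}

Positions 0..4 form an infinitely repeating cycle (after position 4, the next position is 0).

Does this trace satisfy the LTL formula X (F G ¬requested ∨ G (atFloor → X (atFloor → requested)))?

The position after 0 is 1; F G ¬requested ∨ G (atFloor → X (atFloor → requested)) is false there.

Does not hold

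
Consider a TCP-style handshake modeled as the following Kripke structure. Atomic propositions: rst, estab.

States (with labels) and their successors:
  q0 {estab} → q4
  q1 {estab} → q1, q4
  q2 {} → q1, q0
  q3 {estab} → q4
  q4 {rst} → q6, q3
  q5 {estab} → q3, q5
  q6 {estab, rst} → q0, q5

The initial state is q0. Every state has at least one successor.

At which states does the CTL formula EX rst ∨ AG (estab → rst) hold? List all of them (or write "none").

{q0, q1, q3, q4}

States satisfying rst: {q4, q6}.
States satisfying EX rst: {q0, q1, q3, q4}.
States satisfying estab → rst: {q2, q4, q6}.
States satisfying AG (estab → rst): ∅.
States satisfying EX rst ∨ AG (estab → rst): {q0, q1, q3, q4}.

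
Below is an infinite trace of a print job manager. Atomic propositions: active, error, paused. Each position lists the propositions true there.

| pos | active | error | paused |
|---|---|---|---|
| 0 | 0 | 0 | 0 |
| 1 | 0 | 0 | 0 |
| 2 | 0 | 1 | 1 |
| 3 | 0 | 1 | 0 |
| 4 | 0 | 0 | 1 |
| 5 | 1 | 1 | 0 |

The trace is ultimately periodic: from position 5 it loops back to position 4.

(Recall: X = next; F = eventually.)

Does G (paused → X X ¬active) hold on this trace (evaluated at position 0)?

paused → X X ¬active holds at every position 0..5, and those are all positions ever visited, so G (paused → X X ¬active) holds.
Positions where paused holds: 2, 4.
Check X X ¬active at each: 2→ok, 4→ok.

Yes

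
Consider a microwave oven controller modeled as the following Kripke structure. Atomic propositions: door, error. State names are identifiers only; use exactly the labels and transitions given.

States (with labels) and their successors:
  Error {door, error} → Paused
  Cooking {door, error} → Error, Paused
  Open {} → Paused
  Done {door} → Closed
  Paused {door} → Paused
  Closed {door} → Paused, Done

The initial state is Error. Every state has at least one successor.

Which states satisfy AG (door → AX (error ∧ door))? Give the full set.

States satisfying door → AX (error ∧ door): {Open}.
States satisfying AG (door → AX (error ∧ door)): ∅.

none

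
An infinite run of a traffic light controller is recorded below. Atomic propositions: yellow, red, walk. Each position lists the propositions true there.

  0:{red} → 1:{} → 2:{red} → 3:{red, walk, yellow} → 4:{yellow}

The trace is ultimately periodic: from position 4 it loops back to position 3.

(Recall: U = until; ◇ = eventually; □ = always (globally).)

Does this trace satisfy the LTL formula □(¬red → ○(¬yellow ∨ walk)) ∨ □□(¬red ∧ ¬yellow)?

¬red → ○(¬yellow ∨ walk) holds at every position 0..4, and those are all positions ever visited, so □(¬red → ○(¬yellow ∨ walk)) holds.
Positions where ¬red holds: 1, 4.
Check ○(¬yellow ∨ walk) at each: 1→ok, 4→ok.
□(¬red ∧ ¬yellow) must hold at every position from 0 onward. It fails at position 0, so □□(¬red ∧ ¬yellow) is false.
At position 0: □(¬red → ○(¬yellow ∨ walk)) is true; □□(¬red ∧ ¬yellow) is false; so □(¬red → ○(¬yellow ∨ walk)) ∨ □□(¬red ∧ ¬yellow) is true.

Yes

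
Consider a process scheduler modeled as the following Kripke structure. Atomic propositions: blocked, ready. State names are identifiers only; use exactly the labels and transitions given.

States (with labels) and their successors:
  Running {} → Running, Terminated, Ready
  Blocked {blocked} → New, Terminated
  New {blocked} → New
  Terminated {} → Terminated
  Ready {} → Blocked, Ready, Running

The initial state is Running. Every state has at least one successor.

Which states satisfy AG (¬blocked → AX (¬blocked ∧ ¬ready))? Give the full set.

{Blocked, New, Terminated}

States satisfying ¬blocked → AX (¬blocked ∧ ¬ready): {Running, Blocked, New, Terminated}.
States satisfying AG (¬blocked → AX (¬blocked ∧ ¬ready)): {Blocked, New, Terminated}.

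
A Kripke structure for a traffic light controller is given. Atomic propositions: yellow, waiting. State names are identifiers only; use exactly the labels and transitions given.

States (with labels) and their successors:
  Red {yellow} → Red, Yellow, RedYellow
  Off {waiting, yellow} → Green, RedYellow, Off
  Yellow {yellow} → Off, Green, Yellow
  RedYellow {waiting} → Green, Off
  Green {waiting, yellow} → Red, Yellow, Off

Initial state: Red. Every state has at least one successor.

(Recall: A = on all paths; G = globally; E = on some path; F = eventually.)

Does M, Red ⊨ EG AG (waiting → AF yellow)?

Holds

States satisfying AG (waiting → AF yellow): {Red, Off, Yellow, RedYellow, Green}.
States satisfying EG AG (waiting → AF yellow): {Red, Off, Yellow, RedYellow, Green}.
Red ∈ Sat(EG AG (waiting → AF yellow)).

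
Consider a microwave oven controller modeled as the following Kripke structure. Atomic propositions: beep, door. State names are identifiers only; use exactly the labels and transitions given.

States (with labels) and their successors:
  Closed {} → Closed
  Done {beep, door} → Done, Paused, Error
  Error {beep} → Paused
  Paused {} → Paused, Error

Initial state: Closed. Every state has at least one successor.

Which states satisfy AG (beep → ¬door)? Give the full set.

States satisfying beep → ¬door: {Closed, Error, Paused}.
States satisfying AG (beep → ¬door): {Closed, Error, Paused}.

{Closed, Error, Paused}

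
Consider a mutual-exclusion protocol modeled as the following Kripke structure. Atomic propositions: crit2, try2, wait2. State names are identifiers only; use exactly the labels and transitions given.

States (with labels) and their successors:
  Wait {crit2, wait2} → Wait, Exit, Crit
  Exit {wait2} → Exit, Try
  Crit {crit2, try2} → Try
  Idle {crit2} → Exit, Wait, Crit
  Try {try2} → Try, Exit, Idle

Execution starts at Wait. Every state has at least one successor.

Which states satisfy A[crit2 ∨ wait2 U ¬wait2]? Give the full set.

{Crit, Idle, Try}

States satisfying crit2 ∨ wait2: {Wait, Exit, Crit, Idle}.
States satisfying ¬wait2: {Crit, Idle, Try}.
States satisfying A[crit2 ∨ wait2 U ¬wait2]: {Crit, Idle, Try}.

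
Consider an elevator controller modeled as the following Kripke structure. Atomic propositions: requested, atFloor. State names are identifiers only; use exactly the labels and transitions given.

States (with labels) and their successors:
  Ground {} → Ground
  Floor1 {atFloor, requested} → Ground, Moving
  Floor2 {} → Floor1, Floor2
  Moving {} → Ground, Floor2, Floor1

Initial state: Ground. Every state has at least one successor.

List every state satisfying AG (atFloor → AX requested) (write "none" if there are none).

States satisfying atFloor → AX requested: {Ground, Floor2, Moving}.
States satisfying AG (atFloor → AX requested): {Ground}.

{Ground}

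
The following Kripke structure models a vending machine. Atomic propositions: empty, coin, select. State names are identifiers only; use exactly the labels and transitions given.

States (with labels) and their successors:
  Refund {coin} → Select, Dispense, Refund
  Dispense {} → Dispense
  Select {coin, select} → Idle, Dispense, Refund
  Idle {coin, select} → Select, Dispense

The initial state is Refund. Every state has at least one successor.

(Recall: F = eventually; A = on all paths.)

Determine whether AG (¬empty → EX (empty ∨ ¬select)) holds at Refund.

States satisfying ¬empty → EX (empty ∨ ¬select): {Refund, Dispense, Select, Idle}.
States satisfying AG (¬empty → EX (empty ∨ ¬select)): {Refund, Dispense, Select, Idle}.
Every state reachable from Refund satisfies ¬empty → EX (empty ∨ ¬select).
Refund ∈ Sat(AG (¬empty → EX (empty ∨ ¬select))).

Satisfied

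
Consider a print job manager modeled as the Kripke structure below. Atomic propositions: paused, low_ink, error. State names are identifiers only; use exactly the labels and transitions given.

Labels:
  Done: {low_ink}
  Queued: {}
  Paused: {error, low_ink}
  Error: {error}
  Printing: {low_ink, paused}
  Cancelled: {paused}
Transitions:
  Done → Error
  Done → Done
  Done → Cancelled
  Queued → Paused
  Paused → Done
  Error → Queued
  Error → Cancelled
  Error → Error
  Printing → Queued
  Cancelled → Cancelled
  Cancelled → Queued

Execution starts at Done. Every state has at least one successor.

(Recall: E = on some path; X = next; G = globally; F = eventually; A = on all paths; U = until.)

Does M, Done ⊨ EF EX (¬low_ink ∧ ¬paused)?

Yes

States satisfying EX (¬low_ink ∧ ¬paused): {Done, Error, Printing, Cancelled}.
States satisfying EF EX (¬low_ink ∧ ¬paused): {Done, Queued, Paused, Error, Printing, Cancelled}.
Some path from Done reaches a state where EX (¬low_ink ∧ ¬paused) holds.
Done ∈ Sat(EF EX (¬low_ink ∧ ¬paused)).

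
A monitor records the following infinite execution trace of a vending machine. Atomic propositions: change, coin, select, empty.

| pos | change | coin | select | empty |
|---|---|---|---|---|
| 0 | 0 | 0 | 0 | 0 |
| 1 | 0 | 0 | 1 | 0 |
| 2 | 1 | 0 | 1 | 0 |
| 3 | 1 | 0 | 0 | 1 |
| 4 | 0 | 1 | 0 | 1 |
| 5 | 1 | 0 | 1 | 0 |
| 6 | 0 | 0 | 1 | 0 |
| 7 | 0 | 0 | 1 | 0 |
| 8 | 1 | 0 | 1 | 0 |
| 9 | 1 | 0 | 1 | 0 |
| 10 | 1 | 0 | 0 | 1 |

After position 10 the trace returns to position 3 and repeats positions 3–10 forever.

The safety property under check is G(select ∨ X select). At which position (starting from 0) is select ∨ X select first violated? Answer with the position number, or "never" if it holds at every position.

Check select ∨ X select at each position in order: 0 ✓, 1 ✓, 2 ✓.
At position 3 the labels are {change, empty} and the next position 4 has {coin, empty}, so select ∨ X select is false there. This is the first violation.

3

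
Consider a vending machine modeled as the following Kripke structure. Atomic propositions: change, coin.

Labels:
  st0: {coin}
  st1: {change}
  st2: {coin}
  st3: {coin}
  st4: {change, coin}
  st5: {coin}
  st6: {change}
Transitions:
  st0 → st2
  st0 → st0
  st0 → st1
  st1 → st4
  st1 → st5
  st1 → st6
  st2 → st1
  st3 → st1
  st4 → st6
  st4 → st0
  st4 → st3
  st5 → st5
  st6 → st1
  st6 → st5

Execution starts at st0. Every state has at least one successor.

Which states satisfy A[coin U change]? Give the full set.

{st1, st2, st3, st4, st6}

States satisfying coin: {st0, st2, st3, st4, st5}.
States satisfying change: {st1, st4, st6}.
States satisfying A[coin U change]: {st1, st2, st3, st4, st6}.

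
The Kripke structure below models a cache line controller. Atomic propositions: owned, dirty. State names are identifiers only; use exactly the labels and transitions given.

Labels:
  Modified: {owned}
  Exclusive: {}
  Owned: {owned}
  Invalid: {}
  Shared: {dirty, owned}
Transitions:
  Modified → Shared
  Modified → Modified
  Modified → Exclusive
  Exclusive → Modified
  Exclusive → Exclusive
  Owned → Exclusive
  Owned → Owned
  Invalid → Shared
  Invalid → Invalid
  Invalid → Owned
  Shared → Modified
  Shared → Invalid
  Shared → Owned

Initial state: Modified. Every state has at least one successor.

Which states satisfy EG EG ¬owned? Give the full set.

States satisfying EG ¬owned: {Exclusive, Invalid}.
States satisfying EG EG ¬owned: {Exclusive, Invalid}.

{Exclusive, Invalid}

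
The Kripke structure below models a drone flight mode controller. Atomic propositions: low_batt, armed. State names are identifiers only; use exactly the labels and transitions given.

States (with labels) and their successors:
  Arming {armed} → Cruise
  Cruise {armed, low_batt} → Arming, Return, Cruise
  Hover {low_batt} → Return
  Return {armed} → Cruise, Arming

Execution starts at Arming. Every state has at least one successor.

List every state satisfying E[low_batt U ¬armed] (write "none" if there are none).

{Hover}

States satisfying low_batt: {Cruise, Hover}.
States satisfying ¬armed: {Hover}.
States satisfying E[low_batt U ¬armed]: {Hover}.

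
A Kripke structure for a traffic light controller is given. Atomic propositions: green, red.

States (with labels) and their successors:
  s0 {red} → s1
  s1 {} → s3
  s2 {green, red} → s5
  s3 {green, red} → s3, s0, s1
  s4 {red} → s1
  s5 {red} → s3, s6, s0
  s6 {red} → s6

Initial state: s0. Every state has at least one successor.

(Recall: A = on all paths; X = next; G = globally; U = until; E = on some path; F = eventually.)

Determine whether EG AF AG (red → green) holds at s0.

States satisfying AF AG (red → green): ∅.
States satisfying EG AF AG (red → green): ∅.
No suitable path/successor from s0 witnesses the formula.
s0 ∉ Sat(EG AF AG (red → green)).

Does not hold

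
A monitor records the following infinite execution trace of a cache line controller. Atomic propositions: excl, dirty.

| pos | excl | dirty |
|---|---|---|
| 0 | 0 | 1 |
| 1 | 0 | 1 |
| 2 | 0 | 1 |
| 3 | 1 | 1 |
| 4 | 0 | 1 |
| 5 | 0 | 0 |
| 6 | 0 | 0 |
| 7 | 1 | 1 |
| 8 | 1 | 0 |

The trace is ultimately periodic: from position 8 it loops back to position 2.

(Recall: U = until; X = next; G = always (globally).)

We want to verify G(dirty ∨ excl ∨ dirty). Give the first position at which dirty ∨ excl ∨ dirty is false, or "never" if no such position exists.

5

Check dirty ∨ excl ∨ dirty at each position in order: 0 ✓, 1 ✓, 2 ✓, 3 ✓, 4 ✓.
At position 5 the labels are {}, so dirty ∨ excl ∨ dirty is false there. This is the first violation.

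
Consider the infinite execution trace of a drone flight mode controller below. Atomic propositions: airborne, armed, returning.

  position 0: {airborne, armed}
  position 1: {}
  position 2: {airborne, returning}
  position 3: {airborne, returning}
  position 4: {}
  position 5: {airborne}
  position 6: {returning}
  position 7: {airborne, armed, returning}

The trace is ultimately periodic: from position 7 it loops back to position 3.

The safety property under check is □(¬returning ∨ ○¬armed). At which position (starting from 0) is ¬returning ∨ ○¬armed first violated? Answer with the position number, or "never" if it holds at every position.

Check ¬returning ∨ ○¬armed at each position in order: 0 ✓, 1 ✓, 2 ✓, 3 ✓, 4 ✓, 5 ✓.
At position 6 the labels are {returning} and the next position 7 has {airborne, armed, returning}, so ¬returning ∨ ○¬armed is false there. This is the first violation.

6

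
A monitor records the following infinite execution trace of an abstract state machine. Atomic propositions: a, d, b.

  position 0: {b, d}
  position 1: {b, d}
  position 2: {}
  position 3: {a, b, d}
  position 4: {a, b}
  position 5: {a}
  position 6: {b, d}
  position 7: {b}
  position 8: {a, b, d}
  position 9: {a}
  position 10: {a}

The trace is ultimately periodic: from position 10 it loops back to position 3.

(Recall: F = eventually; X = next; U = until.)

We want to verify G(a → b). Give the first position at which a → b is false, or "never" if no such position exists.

Check a → b at each position in order: 0 ✓, 1 ✓, 2 ✓, 3 ✓, 4 ✓.
At position 5 the labels are {a}, so a → b is false there. This is the first violation.

5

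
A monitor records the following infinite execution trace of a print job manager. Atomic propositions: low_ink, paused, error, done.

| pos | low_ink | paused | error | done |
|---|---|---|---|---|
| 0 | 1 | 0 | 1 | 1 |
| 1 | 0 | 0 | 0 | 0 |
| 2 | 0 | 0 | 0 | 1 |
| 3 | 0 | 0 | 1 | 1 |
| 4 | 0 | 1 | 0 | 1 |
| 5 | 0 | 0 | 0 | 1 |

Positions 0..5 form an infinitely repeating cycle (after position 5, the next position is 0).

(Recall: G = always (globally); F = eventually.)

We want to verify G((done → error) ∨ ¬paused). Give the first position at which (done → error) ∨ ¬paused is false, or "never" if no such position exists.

Check (done → error) ∨ ¬paused at each position in order: 0 ✓, 1 ✓, 2 ✓, 3 ✓.
At position 4 the labels are {done, paused}, so (done → error) ∨ ¬paused is false there. This is the first violation.

4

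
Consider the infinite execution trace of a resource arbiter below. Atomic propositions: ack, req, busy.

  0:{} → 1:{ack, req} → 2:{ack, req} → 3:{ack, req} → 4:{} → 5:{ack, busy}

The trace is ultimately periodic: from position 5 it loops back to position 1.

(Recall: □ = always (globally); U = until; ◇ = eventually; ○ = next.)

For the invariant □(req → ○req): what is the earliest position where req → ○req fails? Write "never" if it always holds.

3

Check req → ○req at each position in order: 0 ✓, 1 ✓, 2 ✓.
At position 3 the labels are {ack, req} and the next position 4 has {}, so req → ○req is false there. This is the first violation.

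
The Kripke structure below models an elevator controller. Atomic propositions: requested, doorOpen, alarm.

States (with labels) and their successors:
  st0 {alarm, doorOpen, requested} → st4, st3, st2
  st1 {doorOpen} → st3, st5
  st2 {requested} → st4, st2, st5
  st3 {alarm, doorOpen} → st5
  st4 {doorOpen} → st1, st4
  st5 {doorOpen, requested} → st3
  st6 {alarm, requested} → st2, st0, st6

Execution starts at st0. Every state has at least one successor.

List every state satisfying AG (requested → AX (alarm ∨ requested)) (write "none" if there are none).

{st1, st3, st4, st5}

States satisfying requested → AX (alarm ∨ requested): {st1, st3, st4, st5, st6}.
States satisfying AG (requested → AX (alarm ∨ requested)): {st1, st3, st4, st5}.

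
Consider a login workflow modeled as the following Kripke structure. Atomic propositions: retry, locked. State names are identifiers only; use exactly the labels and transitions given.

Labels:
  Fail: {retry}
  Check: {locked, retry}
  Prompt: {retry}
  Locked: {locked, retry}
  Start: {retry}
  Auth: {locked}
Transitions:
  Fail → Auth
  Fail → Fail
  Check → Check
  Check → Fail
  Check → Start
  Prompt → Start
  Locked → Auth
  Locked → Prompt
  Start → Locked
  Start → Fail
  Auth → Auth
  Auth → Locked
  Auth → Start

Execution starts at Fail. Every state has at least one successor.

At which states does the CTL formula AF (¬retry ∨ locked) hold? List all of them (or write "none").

States satisfying ¬retry ∨ locked: {Check, Locked, Auth}.
States satisfying AF (¬retry ∨ locked): {Check, Locked, Auth}.

{Check, Locked, Auth}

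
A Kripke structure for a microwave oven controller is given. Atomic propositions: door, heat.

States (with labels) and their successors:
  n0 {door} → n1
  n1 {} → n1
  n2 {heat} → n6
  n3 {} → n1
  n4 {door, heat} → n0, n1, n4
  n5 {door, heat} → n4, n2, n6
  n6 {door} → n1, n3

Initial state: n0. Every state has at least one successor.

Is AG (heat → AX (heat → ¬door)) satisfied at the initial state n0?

Yes

States satisfying heat → AX (heat → ¬door): {n0, n1, n2, n3, n6}.
States satisfying AG (heat → AX (heat → ¬door)): {n0, n1, n2, n3, n6}.
Every state reachable from n0 satisfies heat → AX (heat → ¬door).
n0 ∈ Sat(AG (heat → AX (heat → ¬door))).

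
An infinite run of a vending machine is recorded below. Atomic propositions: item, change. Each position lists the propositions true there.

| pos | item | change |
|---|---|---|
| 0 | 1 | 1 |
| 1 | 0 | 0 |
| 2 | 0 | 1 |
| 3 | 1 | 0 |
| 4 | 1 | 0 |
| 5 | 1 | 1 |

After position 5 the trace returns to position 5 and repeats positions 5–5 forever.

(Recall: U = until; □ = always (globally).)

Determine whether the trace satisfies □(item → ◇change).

item → ◇change holds at every position 0..5, and those are all positions ever visited, so □(item → ◇change) holds.
Positions where item holds: 0, 3, 4, 5.
Check ◇change at each: 0→ok, 3→ok, 4→ok, 5→ok.

Yes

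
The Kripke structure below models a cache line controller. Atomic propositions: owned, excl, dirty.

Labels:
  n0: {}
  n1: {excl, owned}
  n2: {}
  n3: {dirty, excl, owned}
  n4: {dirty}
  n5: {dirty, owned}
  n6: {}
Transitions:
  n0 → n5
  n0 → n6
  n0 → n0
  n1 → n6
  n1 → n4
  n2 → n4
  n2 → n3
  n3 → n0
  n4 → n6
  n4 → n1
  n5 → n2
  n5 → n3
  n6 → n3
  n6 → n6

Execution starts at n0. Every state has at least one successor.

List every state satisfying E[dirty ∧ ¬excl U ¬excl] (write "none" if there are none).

{n0, n2, n4, n5, n6}

States satisfying dirty ∧ ¬excl: {n4, n5}.
States satisfying ¬excl: {n0, n2, n4, n5, n6}.
States satisfying E[dirty ∧ ¬excl U ¬excl]: {n0, n2, n4, n5, n6}.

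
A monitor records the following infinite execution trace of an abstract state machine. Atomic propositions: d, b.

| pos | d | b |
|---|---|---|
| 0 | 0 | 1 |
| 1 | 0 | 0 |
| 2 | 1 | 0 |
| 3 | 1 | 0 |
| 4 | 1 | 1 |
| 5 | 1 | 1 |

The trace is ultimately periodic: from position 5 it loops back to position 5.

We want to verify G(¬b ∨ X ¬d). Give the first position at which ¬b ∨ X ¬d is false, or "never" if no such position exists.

Check ¬b ∨ X ¬d at each position in order: 0 ✓, 1 ✓, 2 ✓, 3 ✓.
At position 4 the labels are {b, d} and the next position 5 has {b, d}, so ¬b ∨ X ¬d is false there. This is the first violation.

4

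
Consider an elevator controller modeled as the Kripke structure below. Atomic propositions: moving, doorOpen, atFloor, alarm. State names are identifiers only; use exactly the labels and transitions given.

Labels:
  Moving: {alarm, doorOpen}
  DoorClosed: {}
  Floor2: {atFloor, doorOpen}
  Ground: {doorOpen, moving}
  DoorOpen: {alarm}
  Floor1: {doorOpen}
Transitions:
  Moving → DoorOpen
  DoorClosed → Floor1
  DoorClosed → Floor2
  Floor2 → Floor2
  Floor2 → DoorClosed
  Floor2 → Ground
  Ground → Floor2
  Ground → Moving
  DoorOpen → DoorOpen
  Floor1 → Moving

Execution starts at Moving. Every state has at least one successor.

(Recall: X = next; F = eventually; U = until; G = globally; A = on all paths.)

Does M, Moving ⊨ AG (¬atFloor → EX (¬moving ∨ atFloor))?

States satisfying ¬atFloor → EX (¬moving ∨ atFloor): {Moving, DoorClosed, Floor2, Ground, DoorOpen, Floor1}.
States satisfying AG (¬atFloor → EX (¬moving ∨ atFloor)): {Moving, DoorClosed, Floor2, Ground, DoorOpen, Floor1}.
Every state reachable from Moving satisfies ¬atFloor → EX (¬moving ∨ atFloor).
Moving ∈ Sat(AG (¬atFloor → EX (¬moving ∨ atFloor))).

Yes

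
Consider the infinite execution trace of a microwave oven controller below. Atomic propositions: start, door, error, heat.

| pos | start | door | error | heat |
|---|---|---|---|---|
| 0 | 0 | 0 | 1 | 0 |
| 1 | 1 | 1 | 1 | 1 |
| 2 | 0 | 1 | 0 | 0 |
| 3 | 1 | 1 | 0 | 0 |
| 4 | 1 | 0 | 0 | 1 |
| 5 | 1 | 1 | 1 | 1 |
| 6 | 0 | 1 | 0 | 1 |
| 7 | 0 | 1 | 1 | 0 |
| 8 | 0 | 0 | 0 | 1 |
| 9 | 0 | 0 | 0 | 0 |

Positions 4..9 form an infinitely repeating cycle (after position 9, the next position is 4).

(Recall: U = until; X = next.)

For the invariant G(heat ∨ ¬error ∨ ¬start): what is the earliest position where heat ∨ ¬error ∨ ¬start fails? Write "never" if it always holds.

heat ∨ ¬error ∨ ¬start holds at every position 0..9, and those are all the positions the trace ever visits, so the invariant G(heat ∨ ¬error ∨ ¬start) is never violated.

never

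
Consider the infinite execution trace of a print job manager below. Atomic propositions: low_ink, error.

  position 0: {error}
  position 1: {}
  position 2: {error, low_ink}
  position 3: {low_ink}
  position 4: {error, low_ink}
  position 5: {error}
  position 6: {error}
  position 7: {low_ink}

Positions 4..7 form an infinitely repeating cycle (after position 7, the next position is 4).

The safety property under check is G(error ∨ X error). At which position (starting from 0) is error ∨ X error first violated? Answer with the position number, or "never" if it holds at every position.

error ∨ X error holds at every position 0..7, and those are all the positions the trace ever visits, so the invariant G(error ∨ X error) is never violated.

never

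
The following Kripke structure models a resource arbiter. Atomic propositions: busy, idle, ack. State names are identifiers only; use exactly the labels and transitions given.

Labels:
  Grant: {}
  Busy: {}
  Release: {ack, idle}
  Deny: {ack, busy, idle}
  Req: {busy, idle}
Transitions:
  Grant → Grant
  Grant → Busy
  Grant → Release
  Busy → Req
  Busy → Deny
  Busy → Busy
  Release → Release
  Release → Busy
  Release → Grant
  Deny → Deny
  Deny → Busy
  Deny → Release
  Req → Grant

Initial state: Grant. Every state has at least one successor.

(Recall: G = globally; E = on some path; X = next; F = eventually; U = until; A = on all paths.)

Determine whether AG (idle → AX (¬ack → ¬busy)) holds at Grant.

States satisfying idle → AX (¬ack → ¬busy): {Grant, Busy, Release, Deny, Req}.
States satisfying AG (idle → AX (¬ack → ¬busy)): {Grant, Busy, Release, Deny, Req}.
Every state reachable from Grant satisfies idle → AX (¬ack → ¬busy).
Grant ∈ Sat(AG (idle → AX (¬ack → ¬busy))).

Holds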